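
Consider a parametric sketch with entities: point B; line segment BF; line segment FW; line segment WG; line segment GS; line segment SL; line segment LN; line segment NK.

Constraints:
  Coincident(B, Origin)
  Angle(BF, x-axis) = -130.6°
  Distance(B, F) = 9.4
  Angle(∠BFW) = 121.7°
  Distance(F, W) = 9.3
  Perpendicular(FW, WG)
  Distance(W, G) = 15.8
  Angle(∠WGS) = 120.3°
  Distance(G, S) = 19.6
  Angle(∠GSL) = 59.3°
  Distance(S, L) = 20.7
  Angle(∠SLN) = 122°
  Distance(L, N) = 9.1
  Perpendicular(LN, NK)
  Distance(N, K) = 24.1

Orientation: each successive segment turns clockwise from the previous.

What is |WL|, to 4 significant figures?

17.50

B is at the origin; BF runs at -130.6° with length 9.4, so F = (-6.117, -7.137). ∠BFW = 121.7° gives FW at 171.1° from the x-axis; with |FW| = 9.3, W = (-15.31, -5.698). FW is perpendicular to WG, so WG runs at 81.10°; with |WG| = 15.8, G = (-12.86, 9.911). ∠WGS = 120.3° gives GS at 21.40° from the x-axis; with |GS| = 19.6, S = (5.388, 17.06). ∠GSL = 59.3° gives SL at -99.30° from the x-axis; with |SL| = 20.7, L = (2.043, -3.365). Then |WL| = |L − W| = 17.50.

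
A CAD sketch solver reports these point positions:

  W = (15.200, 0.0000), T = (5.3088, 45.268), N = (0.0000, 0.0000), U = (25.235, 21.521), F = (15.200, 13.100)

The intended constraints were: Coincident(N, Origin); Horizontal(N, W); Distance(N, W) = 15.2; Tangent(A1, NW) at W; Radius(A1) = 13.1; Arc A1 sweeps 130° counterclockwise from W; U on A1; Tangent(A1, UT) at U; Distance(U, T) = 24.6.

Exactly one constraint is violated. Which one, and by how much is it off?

Distance(U, T) = 24.6 — off by 6.40.

N = (0.00, 0.00) ✓; N.y = 0.00, W.y = 0.00 ✓; |NW| = 15.20 ✓; ∠(FW, WN) = 90.00° ✓; |FW| = 13.10 ✓; bearing(F→U) − bearing(F→W) = 130.0° ✓; |FU| = 13.10 ✓; ∠(FU, UT) = 90.00° ✓; |UT| = 31.00 ✗.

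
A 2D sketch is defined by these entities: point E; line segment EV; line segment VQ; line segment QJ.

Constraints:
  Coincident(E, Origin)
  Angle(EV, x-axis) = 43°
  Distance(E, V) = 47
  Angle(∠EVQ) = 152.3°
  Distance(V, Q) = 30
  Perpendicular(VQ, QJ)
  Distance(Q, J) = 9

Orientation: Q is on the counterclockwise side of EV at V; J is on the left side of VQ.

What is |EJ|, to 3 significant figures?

72.8

E is at the origin; EV runs at 43.0° with length 47.0, so V = 47.0·(cos 43.0°, sin 43.0°) = (34.4, 32.1). ∠EVQ = 152.3°, so VQ runs at 43.0° + (180° − 152.3°) = 70.7° from the x-axis; with |VQ| = 30.0, Q = V + 30.0·(cos 70.7°, sin 70.7°) = (44.3, 60.4). VQ ⟂ QJ; with |QJ| = 9.0 on the left of VQ, J = Q + 9.0·(-0.944, 0.331) = (35.8, 63.3). Then |EJ| = |J − E| = 72.8.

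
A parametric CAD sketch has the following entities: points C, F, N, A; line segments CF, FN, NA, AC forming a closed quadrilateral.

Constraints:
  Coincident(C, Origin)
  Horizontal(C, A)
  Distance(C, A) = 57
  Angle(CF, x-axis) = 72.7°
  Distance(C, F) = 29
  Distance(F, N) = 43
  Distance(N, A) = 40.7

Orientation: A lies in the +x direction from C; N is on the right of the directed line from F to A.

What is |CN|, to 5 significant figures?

23.504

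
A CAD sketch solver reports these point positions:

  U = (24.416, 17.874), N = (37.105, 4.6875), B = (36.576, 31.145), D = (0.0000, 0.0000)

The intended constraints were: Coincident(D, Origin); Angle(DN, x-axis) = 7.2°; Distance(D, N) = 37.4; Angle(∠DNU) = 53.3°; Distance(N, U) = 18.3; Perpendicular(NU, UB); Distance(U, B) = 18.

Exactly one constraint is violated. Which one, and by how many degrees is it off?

Perpendicular(NU, UB) — off by 3.60°.

D = (0.00, 0.00) ✓; DN at 7.200° ✓; |DN| = 37.40 ✓; ∠DNU = 53.30° ✓; |NU| = 18.30 ✓; ∠(NU, UB) = 86.40° ✗; |UB| = 18.00 ✓.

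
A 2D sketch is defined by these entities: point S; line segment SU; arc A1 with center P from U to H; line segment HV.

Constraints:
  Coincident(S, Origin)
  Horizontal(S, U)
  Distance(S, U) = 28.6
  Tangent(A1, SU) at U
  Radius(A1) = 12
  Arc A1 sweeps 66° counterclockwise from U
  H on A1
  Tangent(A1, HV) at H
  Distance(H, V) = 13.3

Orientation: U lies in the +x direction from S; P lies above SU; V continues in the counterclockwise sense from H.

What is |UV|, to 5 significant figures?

25.285

On A1, U sits at bearing -90° from P; a 66° counterclockwise sweep puts H at bearing -24°, so H = P + 12.0·(cos -24°, sin -24°) = (39.563, 7.1192). A1 meets HV tangentially, so PH is at right angles to HV, so HV runs along (−sin -24°, cos -24°); with |HV| = 13.3, V = (44.972, 19.269). Then |UV| = |V − U| = 25.285.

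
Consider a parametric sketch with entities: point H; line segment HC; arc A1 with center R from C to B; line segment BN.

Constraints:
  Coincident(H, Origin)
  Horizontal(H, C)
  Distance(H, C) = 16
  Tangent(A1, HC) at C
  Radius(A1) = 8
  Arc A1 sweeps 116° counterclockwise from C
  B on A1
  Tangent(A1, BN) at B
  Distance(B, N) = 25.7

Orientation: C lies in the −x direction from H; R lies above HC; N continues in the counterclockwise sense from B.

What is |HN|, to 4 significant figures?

40.01

On A1, C sits at bearing -90° from R; a 116° counterclockwise sweep puts B at bearing 26°, so B = R + 8.0·(cos 26°, sin 26°) = (-8.810, 11.51). The tangent condition forces RB to be normal to BN, so BN runs along (−sin 26°, cos 26°); with |BN| = 25.7, N = (-20.08, 34.61). Then |HN| = |N − H| = 40.01.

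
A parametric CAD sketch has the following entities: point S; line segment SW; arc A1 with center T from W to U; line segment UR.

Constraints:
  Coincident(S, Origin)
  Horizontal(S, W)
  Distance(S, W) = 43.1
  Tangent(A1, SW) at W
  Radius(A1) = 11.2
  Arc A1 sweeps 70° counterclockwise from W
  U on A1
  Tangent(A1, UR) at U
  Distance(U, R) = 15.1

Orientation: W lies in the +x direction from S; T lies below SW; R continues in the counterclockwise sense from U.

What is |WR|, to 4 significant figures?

26.66

S is at the origin; SW is horizontal with |SW| = 43.1 and W on the +x side, so W = (43.10, 0.000). Since A1 is tangent to SW there, TW ⟂ SW, so T = W + (0, -11.2) = (43.10, -11.20). On A1, W sits at bearing 90° from T; a 70° counterclockwise sweep puts U at bearing 160°, so U = T + 11.2·(cos 160°, sin 160°) = (32.58, -7.369). The tangent condition forces TU to be normal to UR, so UR runs along (−sin 160°, cos 160°); with |UR| = 15.1, R = (27.41, -21.56). Then |WR| = |R − W| = 26.66.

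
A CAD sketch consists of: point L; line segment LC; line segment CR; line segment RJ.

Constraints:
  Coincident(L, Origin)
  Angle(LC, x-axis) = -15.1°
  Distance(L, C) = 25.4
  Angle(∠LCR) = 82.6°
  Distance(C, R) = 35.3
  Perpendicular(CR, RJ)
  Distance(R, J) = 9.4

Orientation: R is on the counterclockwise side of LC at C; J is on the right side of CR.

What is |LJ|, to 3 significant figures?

47.1

L is at the origin; LC runs at -15.1° with length 25.4, so C = 25.4·(cos -15.1°, sin -15.1°) = (24.5, -6.62). ∠LCR = 82.6°, so CR runs at -15.1° + (180° − 82.6°) = 82.3° from the x-axis; with |CR| = 35.3, R = C + 35.3·(cos 82.3°, sin 82.3°) = (29.3, 28.4). CR ⟂ RJ; with |RJ| = 9.4 on the right of CR, J = R + 9.4·(0.991, -0.134) = (38.6, 27.1). Then |LJ| = |J − L| = 47.1.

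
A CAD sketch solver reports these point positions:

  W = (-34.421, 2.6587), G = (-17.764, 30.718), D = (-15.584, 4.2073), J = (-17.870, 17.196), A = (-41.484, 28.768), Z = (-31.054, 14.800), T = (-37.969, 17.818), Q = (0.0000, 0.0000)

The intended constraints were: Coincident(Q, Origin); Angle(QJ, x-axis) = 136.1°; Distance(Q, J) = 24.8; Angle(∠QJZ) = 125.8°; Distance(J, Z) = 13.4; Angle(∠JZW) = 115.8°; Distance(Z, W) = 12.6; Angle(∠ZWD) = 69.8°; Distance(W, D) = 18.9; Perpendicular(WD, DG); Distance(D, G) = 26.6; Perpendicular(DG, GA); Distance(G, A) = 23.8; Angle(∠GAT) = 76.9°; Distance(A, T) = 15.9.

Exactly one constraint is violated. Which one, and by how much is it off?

Distance(A, T) = 15.9 — off by 4.40.

Q = (0.00, 0.00) ✓; QJ at 136.1° ✓; |QJ| = 24.80 ✓; ∠QJZ = 125.8° ✓; |JZ| = 13.40 ✓; ∠JZW = 115.8° ✓; |ZW| = 12.60 ✓; ∠ZWD = 69.80° ✓; |WD| = 18.90 ✓; ∠(WD, DG) = 90.00° ✓; |DG| = 26.60 ✓; ∠(DG, GA) = 90.00° ✓; |GA| = 23.80 ✓; ∠GAT = 76.90° ✓; |AT| = 11.50 ✗.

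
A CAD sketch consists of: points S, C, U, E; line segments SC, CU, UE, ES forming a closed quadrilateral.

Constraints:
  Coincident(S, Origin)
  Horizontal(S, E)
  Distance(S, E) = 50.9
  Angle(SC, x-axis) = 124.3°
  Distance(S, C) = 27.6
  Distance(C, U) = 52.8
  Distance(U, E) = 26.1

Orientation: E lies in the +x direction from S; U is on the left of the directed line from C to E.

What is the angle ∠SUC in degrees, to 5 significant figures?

31.452°

S is at the origin; S and E share the same y with |SE| = 50.9 and E in +x, so E = (50.9, 0). SC runs at 124.3° with |SC| = 27.6, so C = (-15.553, 22.800). U is determined by |CU| = 52.8 and |UE| = 26.1 together: it lies at the intersection of circle(C, 52.8) and circle(E, 26.1). With |CE| = 70.256, the foot of the radical line on CE is 50.121 from C and the perpendicular offset is √(52.8² − 50.121²) = 16.606. Taking the left-of-CE solution: U = (37.244, 22.242).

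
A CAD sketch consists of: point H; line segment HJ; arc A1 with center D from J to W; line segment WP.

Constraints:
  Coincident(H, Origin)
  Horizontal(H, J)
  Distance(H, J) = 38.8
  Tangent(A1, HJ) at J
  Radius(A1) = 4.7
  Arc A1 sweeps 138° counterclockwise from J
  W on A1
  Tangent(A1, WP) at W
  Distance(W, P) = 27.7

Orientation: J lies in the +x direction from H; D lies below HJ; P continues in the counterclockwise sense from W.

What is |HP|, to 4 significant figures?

62.27

H is at the origin; HJ is horizontal with |HJ| = 38.8 and J on the +x side, so J = (38.80, 0.000). Since A1 is tangent to HJ there, DJ ⟂ HJ, so D = J + (0, -4.7) = (38.80, -4.700). On A1, J sits at bearing 90° from D; a 138° counterclockwise sweep puts W at bearing 228°, so W = D + 4.7·(cos 228°, sin 228°) = (35.66, -8.193). Tangency of A1 to WP means the radius DW is perpendicular to WP, so WP runs along (−sin 228°, cos 228°); with |WP| = 27.7, P = (56.24, -26.73). Then |HP| = |P − H| = 62.27.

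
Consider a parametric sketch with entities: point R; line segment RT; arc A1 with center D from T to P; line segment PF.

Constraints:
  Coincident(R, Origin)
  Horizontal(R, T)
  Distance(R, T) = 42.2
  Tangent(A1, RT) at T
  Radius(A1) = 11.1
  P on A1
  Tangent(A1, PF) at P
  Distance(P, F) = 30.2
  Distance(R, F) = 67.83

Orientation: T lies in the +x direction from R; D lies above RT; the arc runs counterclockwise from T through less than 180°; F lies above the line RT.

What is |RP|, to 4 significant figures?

54.39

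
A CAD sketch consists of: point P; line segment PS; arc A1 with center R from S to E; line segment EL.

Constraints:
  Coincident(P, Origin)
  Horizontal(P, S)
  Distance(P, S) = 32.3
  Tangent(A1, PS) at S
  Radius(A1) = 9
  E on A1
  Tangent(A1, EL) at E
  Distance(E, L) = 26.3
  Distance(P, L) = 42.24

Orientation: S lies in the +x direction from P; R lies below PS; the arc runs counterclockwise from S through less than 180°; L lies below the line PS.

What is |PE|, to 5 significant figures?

24.970

Checks: |RE| = 9.000 ✓; ∠(RE, EL) = 90.00° ✓; |EL| = 26.30 ✓; |PL| = 42.24 ✓.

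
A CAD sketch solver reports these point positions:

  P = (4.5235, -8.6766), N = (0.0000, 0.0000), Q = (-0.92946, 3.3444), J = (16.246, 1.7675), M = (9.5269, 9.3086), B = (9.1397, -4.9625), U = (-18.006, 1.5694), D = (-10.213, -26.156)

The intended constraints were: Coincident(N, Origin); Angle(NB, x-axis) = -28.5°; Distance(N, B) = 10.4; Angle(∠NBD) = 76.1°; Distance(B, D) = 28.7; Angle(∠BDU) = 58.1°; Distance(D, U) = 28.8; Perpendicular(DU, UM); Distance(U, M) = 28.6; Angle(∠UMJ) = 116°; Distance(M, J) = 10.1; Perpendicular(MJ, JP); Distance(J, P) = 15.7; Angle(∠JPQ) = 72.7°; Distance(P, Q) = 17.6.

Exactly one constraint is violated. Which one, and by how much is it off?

Distance(P, Q) = 17.6 — off by 4.40.

N = (0.00, 0.00) ✓; NB at -28.50° ✓; |NB| = 10.40 ✓; ∠NBD = 76.10° ✓; |BD| = 28.70 ✓; ∠BDU = 58.10° ✓; |DU| = 28.80 ✓; ∠(DU, UM) = 90.00° ✓; |UM| = 28.60 ✓; ∠UMJ = 116.0° ✓; |MJ| = 10.10 ✓; ∠(MJ, JP) = 90.00° ✓; |JP| = 15.70 ✓; ∠JPQ = 72.70° ✓; |PQ| = 13.20 ✗.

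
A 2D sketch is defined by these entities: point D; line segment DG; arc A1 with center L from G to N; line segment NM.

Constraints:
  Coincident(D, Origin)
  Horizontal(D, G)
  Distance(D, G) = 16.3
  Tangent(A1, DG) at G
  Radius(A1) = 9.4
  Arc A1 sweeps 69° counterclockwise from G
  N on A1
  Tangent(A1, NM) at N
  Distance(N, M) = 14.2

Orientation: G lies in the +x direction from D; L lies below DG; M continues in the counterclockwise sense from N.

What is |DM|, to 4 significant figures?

19.44

D is at the origin; D and G share the same y with |DG| = 16.3 and G on the +x side, so G = (16.30, 0.000). Tangency of A1 to DG means the radius LG is perpendicular to DG, so L = G + (0, -9.4) = (16.30, -9.400). On A1, G sits at bearing 90° from L; a 69° counterclockwise sweep puts N at bearing 159°, so N = L + 9.4·(cos 159°, sin 159°) = (7.524, -6.031). Since A1 is tangent to NM there, LN ⟂ NM, so NM runs along (−sin 159°, cos 159°); with |NM| = 14.2, M = (2.436, -19.29). Then |DM| = |M − D| = 19.44.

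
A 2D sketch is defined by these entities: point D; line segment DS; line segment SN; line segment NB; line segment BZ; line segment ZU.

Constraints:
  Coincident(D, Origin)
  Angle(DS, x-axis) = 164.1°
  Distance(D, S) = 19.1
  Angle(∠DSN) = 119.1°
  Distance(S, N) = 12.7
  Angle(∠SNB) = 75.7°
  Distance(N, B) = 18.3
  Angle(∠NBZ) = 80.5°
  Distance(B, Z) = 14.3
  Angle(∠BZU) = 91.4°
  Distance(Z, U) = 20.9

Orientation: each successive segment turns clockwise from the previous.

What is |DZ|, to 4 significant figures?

6.448

D is at the origin; DS runs at 164.1° with length 19.1, so S = (-18.37, 5.233). ∠DSN = 119.1° gives SN at 103.2° from the x-axis; with |SN| = 12.7, N = (-21.27, 17.60). ∠SNB = 75.7° gives NB at -1.100° from the x-axis; with |NB| = 18.3, B = (-2.973, 17.25). ∠NBZ = 80.5° gives BZ at -100.6° from the x-axis; with |BZ| = 14.3, Z = (-5.603, 3.190). Then |DZ| = |Z − D| = 6.448.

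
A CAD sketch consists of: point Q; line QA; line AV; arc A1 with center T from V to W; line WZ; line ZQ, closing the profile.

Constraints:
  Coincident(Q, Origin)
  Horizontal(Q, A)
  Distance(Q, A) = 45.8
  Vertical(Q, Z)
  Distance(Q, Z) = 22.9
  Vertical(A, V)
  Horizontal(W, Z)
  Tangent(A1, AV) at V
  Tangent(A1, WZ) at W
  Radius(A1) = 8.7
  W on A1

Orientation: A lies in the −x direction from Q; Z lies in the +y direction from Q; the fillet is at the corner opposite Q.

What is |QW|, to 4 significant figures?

43.60

Q is at the origin; QA is horizontal with |QA| = 45.8 and A on the −x side, so A = (-45.80, 0.000). QZ is vertical with |QZ| = 22.9 and Z on the +y side, so Z = (0.000, 22.90). The virtual corner opposite Q is at (-45.80, 22.90). Tangency of A1 to AV means the radius TV is perpendicular to AV and since A1 is tangent to WZ there, TW ⟂ WZ, with radius 8.7, so the center T sits 8.7 in from both sides at T = (-37.10, 14.20). That places the tangent points at V = (-45.80, 14.20) on AV and W = (-37.10, 22.90) on WZ. Then |QW| = |W − Q| = 43.60.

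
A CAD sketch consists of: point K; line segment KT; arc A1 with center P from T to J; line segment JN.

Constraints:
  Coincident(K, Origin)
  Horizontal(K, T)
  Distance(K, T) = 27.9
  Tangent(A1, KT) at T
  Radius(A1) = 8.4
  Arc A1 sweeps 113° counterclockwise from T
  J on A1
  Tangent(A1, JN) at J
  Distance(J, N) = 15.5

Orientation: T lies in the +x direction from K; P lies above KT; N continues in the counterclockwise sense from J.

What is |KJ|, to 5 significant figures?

37.498

K is at the origin; KT is horizontal with |KT| = 27.9 and T on the +x side, so T = (27.900, 0.0000). The tangent condition forces PT to be normal to KT, so P = T + (0, 8.4) = (27.900, 8.4000). On A1, T sits at bearing -90° from P; a 113° counterclockwise sweep puts J at bearing 23°, so J = P + 8.4·(cos 23°, sin 23°) = (35.632, 11.682). Then |KJ| = |J − K| = 37.498.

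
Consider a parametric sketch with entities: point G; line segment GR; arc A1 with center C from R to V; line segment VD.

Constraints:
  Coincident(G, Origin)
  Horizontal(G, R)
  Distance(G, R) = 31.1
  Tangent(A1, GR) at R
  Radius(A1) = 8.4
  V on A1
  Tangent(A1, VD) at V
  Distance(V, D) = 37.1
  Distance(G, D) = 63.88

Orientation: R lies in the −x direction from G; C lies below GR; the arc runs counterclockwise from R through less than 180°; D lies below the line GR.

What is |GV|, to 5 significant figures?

39.834

Checks: |GR| = 31.10 ✓; |CV| = 8.400 ✓; ∠(CV, VD) = 90.00° ✓; |VD| = 37.10 ✓; |GD| = 63.88 ✓.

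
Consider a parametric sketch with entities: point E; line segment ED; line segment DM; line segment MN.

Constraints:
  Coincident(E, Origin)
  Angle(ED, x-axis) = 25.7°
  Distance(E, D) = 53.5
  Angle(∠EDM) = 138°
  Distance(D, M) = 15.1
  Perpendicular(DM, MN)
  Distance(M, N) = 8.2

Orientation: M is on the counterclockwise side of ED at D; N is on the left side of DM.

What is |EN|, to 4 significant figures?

61.41

E is at the origin; ED runs at 25.7° with length 53.5, so D = 53.5·(cos 25.7°, sin 25.7°) = (48.21, 23.20). ∠EDM = 138.0°, so DM runs at 25.7° + (180° − 138.0°) = 67.70° from the x-axis; with |DM| = 15.1, M = D + 15.1·(cos 67.70°, sin 67.70°) = (53.94, 37.17). DM ⟂ MN; with |MN| = 8.2 on the left of DM, N = M + 8.2·(-0.9252, 0.3795) = (46.35, 40.28). Then |EN| = |N − E| = 61.41.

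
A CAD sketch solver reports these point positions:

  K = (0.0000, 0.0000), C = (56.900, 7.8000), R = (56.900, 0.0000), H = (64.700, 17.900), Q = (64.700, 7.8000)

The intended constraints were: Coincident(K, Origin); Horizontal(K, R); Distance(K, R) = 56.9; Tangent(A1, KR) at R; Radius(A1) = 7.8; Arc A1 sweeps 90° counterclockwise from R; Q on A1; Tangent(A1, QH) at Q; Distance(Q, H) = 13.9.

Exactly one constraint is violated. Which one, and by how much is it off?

Distance(Q, H) = 13.9 — off by 3.80.

K = (0.00, 0.00) ✓; K.y = 0.00, R.y = 0.00 ✓; |KR| = 56.90 ✓; ∠(CR, RK) = 90.00° ✓; |CR| = 7.800 ✓; bearing(C→Q) − bearing(C→R) = 90.00° ✓; |CQ| = 7.800 ✓; ∠(CQ, QH) = 90.00° ✓; |QH| = 10.10 ✗.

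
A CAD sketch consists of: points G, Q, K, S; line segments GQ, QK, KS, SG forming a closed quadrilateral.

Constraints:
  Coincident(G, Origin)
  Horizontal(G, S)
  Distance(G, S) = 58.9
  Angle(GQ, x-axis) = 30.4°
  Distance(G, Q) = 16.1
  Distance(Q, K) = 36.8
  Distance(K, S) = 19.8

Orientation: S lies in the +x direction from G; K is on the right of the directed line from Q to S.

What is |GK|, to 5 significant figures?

45.874

G is at the origin; G and S share the same y with |GS| = 58.9 and S in +x, so S = (58.9, 0). GQ runs at 30.4° with |GQ| = 16.1, so Q = (13.886, 8.1471). K is determined by |QK| = 36.8 and |KS| = 19.8 together: it lies at the intersection of circle(Q, 36.8) and circle(S, 19.8). With |QS| = 45.745, the foot of the radical line on QS is 33.389 from Q and the perpendicular offset is √(36.8² − 33.389²) = 15.472. Taking the right-of-QS solution: K = (43.987, -13.024).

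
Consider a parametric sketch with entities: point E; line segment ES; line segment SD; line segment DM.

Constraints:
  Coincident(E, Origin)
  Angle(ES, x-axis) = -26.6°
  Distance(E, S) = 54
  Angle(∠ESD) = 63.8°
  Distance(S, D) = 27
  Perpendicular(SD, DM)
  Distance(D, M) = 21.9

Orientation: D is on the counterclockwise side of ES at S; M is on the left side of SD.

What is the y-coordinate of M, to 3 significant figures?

2.97

E is at the origin; ES runs at -26.6° with length 54.0, so S = 54.0·(cos -26.6°, sin -26.6°) = (48.3, -24.2). ∠ESD = 63.8°, so SD runs at -26.6° + (180° − 63.8°) = 89.6° from the x-axis; with |SD| = 27.0, D = S + 27.0·(cos 89.6°, sin 89.6°) = (48.5, 2.82). SD ⟂ DM; with |DM| = 21.9 on the left of SD, M = D + 21.9·(-1.00, 0.00698) = (26.6, 2.97). So M.y = 2.97.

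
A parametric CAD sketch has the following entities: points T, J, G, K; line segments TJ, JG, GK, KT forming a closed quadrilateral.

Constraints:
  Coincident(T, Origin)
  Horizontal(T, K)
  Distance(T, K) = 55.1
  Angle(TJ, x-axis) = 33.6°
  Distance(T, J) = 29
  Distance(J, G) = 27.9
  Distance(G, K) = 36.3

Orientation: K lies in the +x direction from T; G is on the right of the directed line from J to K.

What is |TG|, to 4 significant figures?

23.76

T is at the origin; T and K share the same y with |TK| = 55.1 and K in +x, so K = (55.1, 0). TJ runs at 33.6° with |TJ| = 29.0, so J = (24.15, 16.05). G is determined by |JG| = 27.9 and |GK| = 36.3 together: it lies at the intersection of circle(J, 27.9) and circle(K, 36.3). With |JK| = 34.86, the foot of the radical line on JK is 9.694 from J and the perpendicular offset is √(27.9² − 9.694²) = 26.16. Taking the right-of-JK solution: G = (20.72, -11.64).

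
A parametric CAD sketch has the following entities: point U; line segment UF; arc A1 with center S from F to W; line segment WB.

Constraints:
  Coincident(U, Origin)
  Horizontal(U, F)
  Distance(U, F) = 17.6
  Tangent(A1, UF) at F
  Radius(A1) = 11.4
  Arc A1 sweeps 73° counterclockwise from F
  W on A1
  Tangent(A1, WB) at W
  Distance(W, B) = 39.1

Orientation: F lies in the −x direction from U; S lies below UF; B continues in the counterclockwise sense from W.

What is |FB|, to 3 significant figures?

50.6

U is at the origin; UF is horizontal with |UF| = 17.6 and F on the −x side, so F = (-17.6, 0.00). A1 meets UF tangentially, so SF is at right angles to UF, so S = F + (0, -11.4) = (-17.6, -11.4). On A1, F sits at bearing 90° from S; a 73° counterclockwise sweep puts W at bearing 163°, so W = S + 11.4·(cos 163°, sin 163°) = (-28.5, -8.07). A1 meets WB tangentially, so SW is at right angles to WB, so WB runs along (−sin 163°, cos 163°); with |WB| = 39.1, B = (-39.9, -45.5). Then |FB| = |B − F| = 50.6.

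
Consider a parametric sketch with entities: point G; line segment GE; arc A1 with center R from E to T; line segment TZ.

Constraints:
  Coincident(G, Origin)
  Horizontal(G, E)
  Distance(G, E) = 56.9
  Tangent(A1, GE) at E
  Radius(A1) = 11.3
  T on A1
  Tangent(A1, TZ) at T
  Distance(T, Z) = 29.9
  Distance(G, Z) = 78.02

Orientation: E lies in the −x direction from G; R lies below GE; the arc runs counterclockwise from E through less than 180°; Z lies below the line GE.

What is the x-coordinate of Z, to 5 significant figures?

-65.739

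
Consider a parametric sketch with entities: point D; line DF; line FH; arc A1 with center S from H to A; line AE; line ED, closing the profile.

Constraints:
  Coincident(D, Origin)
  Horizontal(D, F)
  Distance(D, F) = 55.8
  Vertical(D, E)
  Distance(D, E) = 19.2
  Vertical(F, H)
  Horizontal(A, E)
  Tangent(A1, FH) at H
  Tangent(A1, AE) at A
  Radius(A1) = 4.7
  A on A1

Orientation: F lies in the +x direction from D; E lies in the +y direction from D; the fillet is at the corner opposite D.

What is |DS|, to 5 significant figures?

53.117

D is at the origin; DF is horizontal with |DF| = 55.8 and F on the +x side, so F = (55.800, 0.0000). DE is vertical with |DE| = 19.2 and E on the +y side, so E = (0.0000, 19.200). The virtual corner opposite D is at (55.800, 19.200). The tangent condition forces SH to be normal to FH and A1 meets AE tangentially, so SA is at right angles to AE, with radius 4.7, so the center S sits 4.7 in from both sides at S = (51.100, 14.500). Then |DS| = |S − D| = 53.117.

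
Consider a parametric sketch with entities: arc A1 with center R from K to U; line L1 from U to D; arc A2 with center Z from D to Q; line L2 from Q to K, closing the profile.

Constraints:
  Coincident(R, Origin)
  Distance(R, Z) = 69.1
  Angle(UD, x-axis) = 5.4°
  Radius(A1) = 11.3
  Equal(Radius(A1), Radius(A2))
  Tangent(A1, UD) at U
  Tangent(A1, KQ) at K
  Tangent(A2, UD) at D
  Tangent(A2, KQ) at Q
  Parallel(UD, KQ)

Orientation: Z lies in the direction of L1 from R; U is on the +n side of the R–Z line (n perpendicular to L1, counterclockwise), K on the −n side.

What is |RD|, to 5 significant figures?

70.018

Tangency of A1 to both parallel lines with radius 11.3 puts U and K at R ± 11.3·n: U = (-1.0634, 11.250), K = (1.0634, -11.250). Equal radii place D and Q the same way about Z: D = Z + 11.3·n = (67.730, 17.753), Q = Z − 11.3·n = (69.857, -4.7470). Then |RD| = |D − R| = 70.018.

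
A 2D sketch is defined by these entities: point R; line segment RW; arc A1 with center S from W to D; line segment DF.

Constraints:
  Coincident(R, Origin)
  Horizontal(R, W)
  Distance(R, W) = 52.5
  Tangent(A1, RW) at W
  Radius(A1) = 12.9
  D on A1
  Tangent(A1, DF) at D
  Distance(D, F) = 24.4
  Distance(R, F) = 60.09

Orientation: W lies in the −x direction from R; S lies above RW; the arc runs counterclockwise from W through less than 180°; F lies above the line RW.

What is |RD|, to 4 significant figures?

42.90

Checks: |RW| = 52.50 ✓; |SD| = 12.90 ✓; ∠(SD, DF) = 90.00° ✓; |DF| = 24.40 ✓; |RF| = 60.09 ✓.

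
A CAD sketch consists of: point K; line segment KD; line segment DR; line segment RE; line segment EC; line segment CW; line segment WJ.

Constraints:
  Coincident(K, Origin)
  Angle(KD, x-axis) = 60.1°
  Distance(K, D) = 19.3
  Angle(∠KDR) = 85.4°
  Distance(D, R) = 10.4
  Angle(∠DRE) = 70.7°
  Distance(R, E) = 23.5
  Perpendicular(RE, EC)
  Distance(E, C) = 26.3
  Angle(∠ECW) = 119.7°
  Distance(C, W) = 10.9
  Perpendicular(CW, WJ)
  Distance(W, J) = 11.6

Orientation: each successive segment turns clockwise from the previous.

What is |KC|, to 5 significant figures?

24.424

K is at the origin; KD runs at 60.1° with length 19.3, so D = (9.6208, 16.731). ∠KDR = 85.4° gives DR at -34.500° from the x-axis; with |DR| = 10.4, R = (18.192, 10.840). ∠DRE = 70.7° gives RE at -143.80° from the x-axis; with |RE| = 23.5, E = (-0.77184, -3.0388). RE ⟂ EC, so EC runs at 126.20°; with |EC| = 26.3, C = (-16.305, 18.184). Then |KC| = |C − K| = 24.424.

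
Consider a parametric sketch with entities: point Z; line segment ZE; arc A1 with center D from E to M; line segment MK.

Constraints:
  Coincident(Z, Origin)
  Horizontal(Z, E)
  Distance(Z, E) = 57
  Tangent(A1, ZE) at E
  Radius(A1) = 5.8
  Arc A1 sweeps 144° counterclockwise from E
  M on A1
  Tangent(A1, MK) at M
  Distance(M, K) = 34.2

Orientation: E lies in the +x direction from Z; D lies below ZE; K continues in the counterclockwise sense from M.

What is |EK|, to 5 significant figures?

39.045

Z is at the origin; ZE is horizontal with |ZE| = 57.0 and E on the +x side, so E = (57.000, 0.0000). The tangent condition forces DE to be normal to ZE, so D = E + (0, -5.8) = (57.000, -5.8000). On A1, E sits at bearing 90° from D; a 144° counterclockwise sweep puts M at bearing 234°, so M = D + 5.8·(cos 234°, sin 234°) = (53.591, -10.492). The tangent condition forces DM to be normal to MK, so MK runs along (−sin 234°, cos 234°); with |MK| = 34.2, K = (81.259, -30.595). Then |EK| = |K − E| = 39.045.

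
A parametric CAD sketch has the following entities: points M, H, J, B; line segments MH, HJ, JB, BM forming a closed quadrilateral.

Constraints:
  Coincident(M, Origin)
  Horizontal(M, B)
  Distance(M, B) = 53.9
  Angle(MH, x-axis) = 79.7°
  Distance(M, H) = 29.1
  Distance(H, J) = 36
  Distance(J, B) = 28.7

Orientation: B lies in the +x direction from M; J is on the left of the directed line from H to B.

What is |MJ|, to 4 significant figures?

48.45

M is at the origin; M and B share the same y with |MB| = 53.9 and B in +x, so B = (53.9, 0). MH runs at 79.7° with |MH| = 29.1, so H = (5.203, 28.63). J is determined by |HJ| = 36.0 and |JB| = 28.7 together: it lies at the intersection of circle(H, 36.0) and circle(B, 28.7). With |HB| = 56.49, the foot of the radical line on HB is 32.43 from H and the perpendicular offset is √(36.0² − 32.43²) = 15.64. Taking the left-of-HB solution: J = (41.08, 25.68).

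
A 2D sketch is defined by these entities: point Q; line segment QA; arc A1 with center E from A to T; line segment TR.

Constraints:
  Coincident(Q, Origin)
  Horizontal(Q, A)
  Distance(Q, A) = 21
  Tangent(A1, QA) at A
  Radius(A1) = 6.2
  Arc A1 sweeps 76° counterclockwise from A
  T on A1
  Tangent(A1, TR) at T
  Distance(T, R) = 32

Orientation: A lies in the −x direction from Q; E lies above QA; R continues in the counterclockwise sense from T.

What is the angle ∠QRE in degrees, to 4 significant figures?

36.42°

On A1, A sits at bearing -90° from E; a 76° counterclockwise sweep puts T at bearing -14°, so T = E + 6.2·(cos -14°, sin -14°) = (-14.98, 4.700). Tangency of A1 to TR means the radius ET is perpendicular to TR, so TR runs along (−sin -14°, cos -14°); with |TR| = 32.0, R = (-7.243, 35.75). Then cos ∠QRE = RQ·RE / (|RQ||RE|), giving 36.42°.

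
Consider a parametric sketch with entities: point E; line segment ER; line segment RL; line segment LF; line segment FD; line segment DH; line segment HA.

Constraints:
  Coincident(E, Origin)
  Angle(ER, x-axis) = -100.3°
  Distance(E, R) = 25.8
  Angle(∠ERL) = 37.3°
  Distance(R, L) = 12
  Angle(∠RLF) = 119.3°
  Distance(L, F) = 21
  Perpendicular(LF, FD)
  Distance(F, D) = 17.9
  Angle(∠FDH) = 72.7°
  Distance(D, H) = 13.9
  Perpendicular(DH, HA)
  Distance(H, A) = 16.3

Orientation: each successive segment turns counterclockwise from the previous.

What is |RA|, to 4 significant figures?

22.15

∠FDH = 72.7° gives DH at -59.60° from the x-axis; with |DH| = 13.9, H = (-10.91, -12.89). The perpendicularity gives HA at right angles to DH, so HA runs at 30.40°; with |HA| = 16.3, A = (3.147, -4.637). Then |RA| = |A − R| = 22.15.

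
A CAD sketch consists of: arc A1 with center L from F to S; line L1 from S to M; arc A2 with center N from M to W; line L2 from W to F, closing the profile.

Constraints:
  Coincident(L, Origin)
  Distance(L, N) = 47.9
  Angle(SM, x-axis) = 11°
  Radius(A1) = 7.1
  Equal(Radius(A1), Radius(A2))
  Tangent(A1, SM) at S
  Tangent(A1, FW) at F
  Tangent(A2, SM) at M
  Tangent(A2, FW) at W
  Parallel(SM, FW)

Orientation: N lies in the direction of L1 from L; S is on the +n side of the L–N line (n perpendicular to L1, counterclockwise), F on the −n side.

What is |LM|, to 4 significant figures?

48.42

The slot axis is L1's direction at 11.0°, so u = (cos 11.0°, sin 11.0°) = (0.9816, 0.1908) and n = (−sin 11.0°, cos 11.0°) = (-0.1908, 0.9816). L is at the origin and N lies 47.9 along u from L, so N = 47.9·u = (47.02, 9.140). Tangency of A1 to both parallel lines with radius 7.1 puts S and F at L ± 7.1·n: S = (-1.355, 6.970), F = (1.355, -6.970). Equal radii place M and W the same way about N: M = N + 7.1·n = (45.67, 16.11), W = N − 7.1·n = (48.37, 2.170). Then |LM| = |M − L| = 48.42.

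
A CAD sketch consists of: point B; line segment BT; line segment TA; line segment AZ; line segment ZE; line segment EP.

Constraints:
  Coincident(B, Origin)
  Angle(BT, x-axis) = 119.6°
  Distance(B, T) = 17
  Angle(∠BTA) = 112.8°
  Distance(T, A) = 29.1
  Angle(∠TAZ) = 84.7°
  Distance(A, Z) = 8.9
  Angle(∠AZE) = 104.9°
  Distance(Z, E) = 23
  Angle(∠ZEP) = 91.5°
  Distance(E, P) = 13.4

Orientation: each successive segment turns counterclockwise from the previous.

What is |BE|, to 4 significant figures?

12.55

∠TAZ = 84.7° gives AZ at -77.90° from the x-axis; with |AZ| = 8.9, Z = (-35.43, 2.634). ∠AZE = 104.9° gives ZE at -2.800° from the x-axis; with |ZE| = 23.0, E = (-12.45, 1.510). Then |BE| = |E − B| = 12.55.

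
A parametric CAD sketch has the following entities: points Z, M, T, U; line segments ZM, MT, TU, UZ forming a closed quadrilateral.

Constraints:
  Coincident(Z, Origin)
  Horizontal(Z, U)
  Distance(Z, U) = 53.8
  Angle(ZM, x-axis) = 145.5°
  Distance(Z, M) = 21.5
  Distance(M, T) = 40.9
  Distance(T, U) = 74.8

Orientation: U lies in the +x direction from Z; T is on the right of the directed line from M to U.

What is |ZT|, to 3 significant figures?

32.5

Z is at the origin; ZU is horizontal with |ZU| = 53.8 and U in +x, so U = (53.8, 0). ZM runs at 145.5° with |ZM| = 21.5, so M = (-17.7, 12.2). T is determined by |MT| = 40.9 and |TU| = 74.8 together: it lies at the intersection of circle(M, 40.9) and circle(U, 74.8). With |MU| = 72.5, the foot of the radical line on MU is 9.24 from M and the perpendicular offset is √(40.9² − 9.24²) = 39.8. Taking the right-of-MU solution: T = (-15.3, -28.7).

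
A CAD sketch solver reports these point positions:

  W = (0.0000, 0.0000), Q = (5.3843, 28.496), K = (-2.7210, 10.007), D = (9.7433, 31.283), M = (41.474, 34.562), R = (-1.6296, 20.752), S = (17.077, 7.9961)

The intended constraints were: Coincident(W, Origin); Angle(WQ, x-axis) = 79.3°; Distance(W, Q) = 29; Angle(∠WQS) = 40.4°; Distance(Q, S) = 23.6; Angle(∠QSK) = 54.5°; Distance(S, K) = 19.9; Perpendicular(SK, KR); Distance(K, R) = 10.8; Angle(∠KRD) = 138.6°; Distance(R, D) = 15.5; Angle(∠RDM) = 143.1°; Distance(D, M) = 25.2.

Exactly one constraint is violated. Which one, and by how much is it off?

Distance(D, M) = 25.2 — off by 6.70.

W = (0.00, 0.00) ✓; WQ at 79.30° ✓; |WQ| = 29.00 ✓; ∠WQS = 40.40° ✓; |QS| = 23.60 ✓; ∠QSK = 54.50° ✓; |SK| = 19.90 ✓; ∠(SK, KR) = 90.00° ✓; |KR| = 10.80 ✓; ∠KRD = 138.6° ✓; |RD| = 15.50 ✓; ∠RDM = 143.1° ✓; |DM| = 31.90 ✗.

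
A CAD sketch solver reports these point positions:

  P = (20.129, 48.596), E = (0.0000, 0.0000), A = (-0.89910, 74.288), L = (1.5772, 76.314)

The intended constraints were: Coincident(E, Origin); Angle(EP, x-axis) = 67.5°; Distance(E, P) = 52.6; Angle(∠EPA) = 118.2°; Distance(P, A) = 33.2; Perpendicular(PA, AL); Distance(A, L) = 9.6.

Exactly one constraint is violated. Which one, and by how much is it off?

Distance(A, L) = 9.6 — off by 6.40.

E = (0.00, 0.00) ✓; EP at 67.50° ✓; |EP| = 52.60 ✓; ∠EPA = 118.2° ✓; |PA| = 33.20 ✓; ∠(PA, AL) = 90.01° ✓; |AL| = 3.199 ✗.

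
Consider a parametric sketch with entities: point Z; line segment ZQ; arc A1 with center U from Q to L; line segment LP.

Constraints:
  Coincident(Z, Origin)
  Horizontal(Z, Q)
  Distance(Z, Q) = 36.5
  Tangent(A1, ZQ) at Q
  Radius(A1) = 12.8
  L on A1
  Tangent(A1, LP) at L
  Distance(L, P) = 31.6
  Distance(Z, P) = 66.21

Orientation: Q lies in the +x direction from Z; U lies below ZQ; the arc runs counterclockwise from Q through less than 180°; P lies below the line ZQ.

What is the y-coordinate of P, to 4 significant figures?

-44.52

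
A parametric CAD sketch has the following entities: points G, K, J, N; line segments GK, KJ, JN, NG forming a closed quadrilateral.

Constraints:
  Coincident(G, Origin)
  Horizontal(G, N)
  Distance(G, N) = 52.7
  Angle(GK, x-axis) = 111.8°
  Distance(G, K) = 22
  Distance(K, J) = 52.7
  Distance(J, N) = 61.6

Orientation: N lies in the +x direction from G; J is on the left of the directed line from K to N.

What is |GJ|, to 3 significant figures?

64.4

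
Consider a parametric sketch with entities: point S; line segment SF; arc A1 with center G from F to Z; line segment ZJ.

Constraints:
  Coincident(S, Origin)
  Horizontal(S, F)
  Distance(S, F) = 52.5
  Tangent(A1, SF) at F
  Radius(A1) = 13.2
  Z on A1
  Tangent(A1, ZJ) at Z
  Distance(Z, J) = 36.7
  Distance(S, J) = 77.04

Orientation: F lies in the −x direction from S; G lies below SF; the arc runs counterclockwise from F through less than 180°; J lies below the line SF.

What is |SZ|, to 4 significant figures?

67.33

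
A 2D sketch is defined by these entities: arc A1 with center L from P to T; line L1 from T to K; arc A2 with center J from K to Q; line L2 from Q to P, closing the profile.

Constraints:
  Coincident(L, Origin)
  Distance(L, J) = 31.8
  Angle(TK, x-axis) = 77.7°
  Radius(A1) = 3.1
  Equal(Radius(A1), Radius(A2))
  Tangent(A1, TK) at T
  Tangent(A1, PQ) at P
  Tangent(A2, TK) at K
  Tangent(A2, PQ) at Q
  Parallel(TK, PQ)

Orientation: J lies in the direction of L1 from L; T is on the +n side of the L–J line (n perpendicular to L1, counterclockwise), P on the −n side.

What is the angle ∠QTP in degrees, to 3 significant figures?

79.0°

Tangency of A1 to both parallel lines with radius 3.1 puts T and P at L ± 3.1·n: T = (-3.03, 0.660), P = (3.03, -0.660). Equal radii place K and Q the same way about J: K = J + 3.1·n = (3.75, 31.7), Q = J − 3.1·n = (9.80, 30.4). Then cos ∠QTP = TQ·TP / (|TQ||TP|), giving 79.0°.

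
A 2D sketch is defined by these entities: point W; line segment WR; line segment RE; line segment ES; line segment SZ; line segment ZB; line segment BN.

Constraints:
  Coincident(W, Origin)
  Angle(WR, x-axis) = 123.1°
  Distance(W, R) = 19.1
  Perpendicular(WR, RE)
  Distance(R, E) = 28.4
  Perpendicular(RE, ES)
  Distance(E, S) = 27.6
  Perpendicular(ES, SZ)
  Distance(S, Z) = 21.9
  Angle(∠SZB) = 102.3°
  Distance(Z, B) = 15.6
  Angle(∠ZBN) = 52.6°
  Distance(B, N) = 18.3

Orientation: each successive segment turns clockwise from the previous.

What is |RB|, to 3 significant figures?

12.8

W is at the origin; WR runs at 123.1° with length 19.1, so R = (-10.4, 16.0). The perpendicularity gives RE at right angles to WR, so RE runs at 33.1°; with |RE| = 28.4, E = (13.4, 31.5). The perpendicularity gives ES at right angles to RE, so ES runs at -56.9°; with |ES| = 27.6, S = (28.4, 8.39). ES is perpendicular to SZ, so SZ runs at -147°; with |SZ| = 21.9, Z = (10.1, -3.57). ∠SZB = 102.3° gives ZB at 135° from the x-axis; with |ZB| = 15.6, B = (-1.02, 7.38). Then |RB| = |B − R| = 12.8.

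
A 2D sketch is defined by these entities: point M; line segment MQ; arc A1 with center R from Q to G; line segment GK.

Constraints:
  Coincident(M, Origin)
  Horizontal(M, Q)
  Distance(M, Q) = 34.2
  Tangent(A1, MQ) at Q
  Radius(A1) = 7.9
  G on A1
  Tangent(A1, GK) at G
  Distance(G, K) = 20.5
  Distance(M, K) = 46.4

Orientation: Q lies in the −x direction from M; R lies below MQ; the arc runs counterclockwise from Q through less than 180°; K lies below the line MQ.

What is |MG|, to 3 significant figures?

43.0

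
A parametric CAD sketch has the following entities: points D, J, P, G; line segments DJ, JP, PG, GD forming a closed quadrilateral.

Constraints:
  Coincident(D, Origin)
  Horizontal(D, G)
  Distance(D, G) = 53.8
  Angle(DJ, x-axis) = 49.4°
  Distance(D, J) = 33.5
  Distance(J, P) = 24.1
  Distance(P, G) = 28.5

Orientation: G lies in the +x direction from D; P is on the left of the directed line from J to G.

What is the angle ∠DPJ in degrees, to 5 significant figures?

26.258°

D is at the origin; D and G share the same y with |DG| = 53.8 and G in +x, so G = (53.8, 0). DJ runs at 49.4° with |DJ| = 33.5, so J = (21.801, 25.436). P is determined by |JP| = 24.1 and |PG| = 28.5 together: it lies at the intersection of circle(J, 24.1) and circle(G, 28.5). With |JG| = 40.877, the foot of the radical line on JG is 17.607 from J and the perpendicular offset is √(24.1² − 17.607²) = 16.456. Taking the left-of-JG solution: P = (45.824, 27.361).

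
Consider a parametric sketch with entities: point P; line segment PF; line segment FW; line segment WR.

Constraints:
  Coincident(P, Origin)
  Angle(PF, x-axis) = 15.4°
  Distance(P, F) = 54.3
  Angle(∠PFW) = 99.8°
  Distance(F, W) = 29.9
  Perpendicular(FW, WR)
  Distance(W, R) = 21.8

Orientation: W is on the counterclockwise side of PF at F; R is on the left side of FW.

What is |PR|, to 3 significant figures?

50.4

∠PFW = 99.8°, so FW runs at 15.4° + (180° − 99.8°) = 95.6° from the x-axis; with |FW| = 29.9, W = F + 29.9·(cos 95.6°, sin 95.6°) = (49.4, 44.2). FW is perpendicular to WR; with |WR| = 21.8 on the left of FW, R = W + 21.8·(-0.995, -0.0976) = (27.7, 42.0). Then |PR| = |R − P| = 50.4.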